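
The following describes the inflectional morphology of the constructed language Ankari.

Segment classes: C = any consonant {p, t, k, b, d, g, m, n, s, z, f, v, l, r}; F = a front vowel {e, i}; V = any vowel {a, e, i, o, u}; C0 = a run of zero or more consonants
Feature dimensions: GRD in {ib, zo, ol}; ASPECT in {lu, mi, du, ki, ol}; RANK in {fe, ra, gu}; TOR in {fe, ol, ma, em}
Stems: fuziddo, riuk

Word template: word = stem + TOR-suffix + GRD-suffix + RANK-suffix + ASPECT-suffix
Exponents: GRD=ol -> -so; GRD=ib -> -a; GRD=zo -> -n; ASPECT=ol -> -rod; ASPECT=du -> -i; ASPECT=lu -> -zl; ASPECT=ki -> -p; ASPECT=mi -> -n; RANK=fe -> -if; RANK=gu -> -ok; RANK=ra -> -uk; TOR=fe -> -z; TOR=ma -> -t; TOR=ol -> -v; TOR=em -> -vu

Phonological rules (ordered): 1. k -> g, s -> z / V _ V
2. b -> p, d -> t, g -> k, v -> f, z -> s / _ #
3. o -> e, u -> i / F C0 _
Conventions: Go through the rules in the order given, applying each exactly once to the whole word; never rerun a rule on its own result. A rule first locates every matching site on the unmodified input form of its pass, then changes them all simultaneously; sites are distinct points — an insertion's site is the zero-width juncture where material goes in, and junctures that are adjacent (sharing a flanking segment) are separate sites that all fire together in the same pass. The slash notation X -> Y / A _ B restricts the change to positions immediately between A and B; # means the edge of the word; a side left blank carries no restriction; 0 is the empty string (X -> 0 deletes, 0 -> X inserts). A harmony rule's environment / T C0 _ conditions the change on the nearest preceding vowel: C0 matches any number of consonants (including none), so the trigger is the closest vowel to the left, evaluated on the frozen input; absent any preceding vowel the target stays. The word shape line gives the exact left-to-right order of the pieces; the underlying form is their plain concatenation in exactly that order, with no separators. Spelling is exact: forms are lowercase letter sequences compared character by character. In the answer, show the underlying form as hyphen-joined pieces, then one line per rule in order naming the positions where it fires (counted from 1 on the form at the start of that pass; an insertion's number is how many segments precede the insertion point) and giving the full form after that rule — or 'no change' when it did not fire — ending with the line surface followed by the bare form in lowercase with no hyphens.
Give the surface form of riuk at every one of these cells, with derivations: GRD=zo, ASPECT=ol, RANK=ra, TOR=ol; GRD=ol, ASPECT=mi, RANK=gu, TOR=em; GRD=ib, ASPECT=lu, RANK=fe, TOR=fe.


cell GRD=zo, ASPECT=ol, RANK=ra, TOR=ol:
underlying: riuk-v-n-uk-rod
1. k -> g, s -> z / V _ V: no change
2. b -> p, d -> t, g -> k, v -> f, z -> s / _ #: fires at position(s) 11: riukvnukrot
3. o -> e, u -> i / F C0 _: fires at position(s) 3: riikvnukrot
surface: riikvnukrot

cell GRD=ol, ASPECT=mi, RANK=gu, TOR=em:
underlying: riuk-vu-so-ok-n
1. k -> g, s -> z / V _ V: fires at position(s) 7: riukvuzookn
2. b -> p, d -> t, g -> k, v -> f, z -> s / _ #: no change
3. o -> e, u -> i / F C0 _: fires at position(s) 3: riikvuzookn
surface: riikvuzookn

cell GRD=ib, ASPECT=lu, RANK=fe, TOR=fe:
underlying: riuk-z-a-if-zl
1. k -> g, s -> z / V _ V: no change
2. b -> p, d -> t, g -> k, v -> f, z -> s / _ #: no change
3. o -> e, u -> i / F C0 _: fires at position(s) 3: riikzaifzl
surface: riikzaifzl


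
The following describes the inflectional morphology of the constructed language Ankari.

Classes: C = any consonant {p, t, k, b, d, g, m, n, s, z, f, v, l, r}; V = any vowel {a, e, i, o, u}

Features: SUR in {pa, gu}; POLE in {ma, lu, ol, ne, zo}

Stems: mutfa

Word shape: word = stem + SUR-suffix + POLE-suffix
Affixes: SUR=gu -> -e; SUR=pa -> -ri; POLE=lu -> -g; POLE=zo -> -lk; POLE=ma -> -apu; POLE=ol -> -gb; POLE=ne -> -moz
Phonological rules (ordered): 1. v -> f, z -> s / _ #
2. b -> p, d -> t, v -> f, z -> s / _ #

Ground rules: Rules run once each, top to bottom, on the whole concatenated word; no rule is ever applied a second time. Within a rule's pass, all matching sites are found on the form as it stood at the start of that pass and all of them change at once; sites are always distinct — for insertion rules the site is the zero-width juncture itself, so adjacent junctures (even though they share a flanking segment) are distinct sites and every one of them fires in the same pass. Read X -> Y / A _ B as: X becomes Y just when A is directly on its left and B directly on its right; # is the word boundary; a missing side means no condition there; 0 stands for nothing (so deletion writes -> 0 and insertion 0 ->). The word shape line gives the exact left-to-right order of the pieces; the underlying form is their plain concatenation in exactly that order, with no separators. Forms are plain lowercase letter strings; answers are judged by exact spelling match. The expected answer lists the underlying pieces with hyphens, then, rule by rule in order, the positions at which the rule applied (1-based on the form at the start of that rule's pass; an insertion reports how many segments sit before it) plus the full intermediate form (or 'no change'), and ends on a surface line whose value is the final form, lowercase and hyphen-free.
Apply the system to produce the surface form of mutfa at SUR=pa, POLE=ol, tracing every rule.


underlying: mutfa-ri-gb
1. v -> f, z -> s / _ #: no change
2. b -> p, d -> t, v -> f, z -> s / _ #: fires at position(s) 9: mutfarigp
surface: mutfarigp


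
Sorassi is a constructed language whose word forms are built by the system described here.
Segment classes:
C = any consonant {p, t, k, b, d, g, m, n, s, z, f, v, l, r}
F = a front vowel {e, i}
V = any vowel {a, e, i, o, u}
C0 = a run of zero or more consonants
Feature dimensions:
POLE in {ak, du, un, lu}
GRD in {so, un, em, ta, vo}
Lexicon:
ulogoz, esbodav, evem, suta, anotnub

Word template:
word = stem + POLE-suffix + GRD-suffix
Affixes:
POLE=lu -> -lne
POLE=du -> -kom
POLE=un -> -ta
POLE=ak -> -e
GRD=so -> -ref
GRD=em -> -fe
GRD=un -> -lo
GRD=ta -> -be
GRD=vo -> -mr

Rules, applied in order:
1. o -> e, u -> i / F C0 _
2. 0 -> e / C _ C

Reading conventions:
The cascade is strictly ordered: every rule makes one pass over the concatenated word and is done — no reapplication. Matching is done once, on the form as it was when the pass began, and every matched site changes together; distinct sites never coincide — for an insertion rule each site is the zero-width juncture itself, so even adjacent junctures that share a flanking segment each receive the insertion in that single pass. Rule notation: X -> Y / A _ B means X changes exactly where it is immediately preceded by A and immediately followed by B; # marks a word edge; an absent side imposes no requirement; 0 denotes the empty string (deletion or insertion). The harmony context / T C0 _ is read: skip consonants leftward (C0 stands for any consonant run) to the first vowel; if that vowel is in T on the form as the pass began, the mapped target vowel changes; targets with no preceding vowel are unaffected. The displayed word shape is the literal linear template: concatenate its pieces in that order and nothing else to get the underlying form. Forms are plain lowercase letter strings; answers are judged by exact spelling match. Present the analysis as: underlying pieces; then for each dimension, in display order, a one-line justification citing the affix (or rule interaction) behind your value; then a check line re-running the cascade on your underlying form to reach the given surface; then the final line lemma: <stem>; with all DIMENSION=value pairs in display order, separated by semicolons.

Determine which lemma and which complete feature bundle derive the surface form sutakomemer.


underlying: suta-kom-mr
POLE=du - signalled by the affix -kom
GRD=vo - signalled by the affix -mr
check: sutakommr -> sutakommr -> sutakomemer
lemma: suta; POLE=du; GRD=vo


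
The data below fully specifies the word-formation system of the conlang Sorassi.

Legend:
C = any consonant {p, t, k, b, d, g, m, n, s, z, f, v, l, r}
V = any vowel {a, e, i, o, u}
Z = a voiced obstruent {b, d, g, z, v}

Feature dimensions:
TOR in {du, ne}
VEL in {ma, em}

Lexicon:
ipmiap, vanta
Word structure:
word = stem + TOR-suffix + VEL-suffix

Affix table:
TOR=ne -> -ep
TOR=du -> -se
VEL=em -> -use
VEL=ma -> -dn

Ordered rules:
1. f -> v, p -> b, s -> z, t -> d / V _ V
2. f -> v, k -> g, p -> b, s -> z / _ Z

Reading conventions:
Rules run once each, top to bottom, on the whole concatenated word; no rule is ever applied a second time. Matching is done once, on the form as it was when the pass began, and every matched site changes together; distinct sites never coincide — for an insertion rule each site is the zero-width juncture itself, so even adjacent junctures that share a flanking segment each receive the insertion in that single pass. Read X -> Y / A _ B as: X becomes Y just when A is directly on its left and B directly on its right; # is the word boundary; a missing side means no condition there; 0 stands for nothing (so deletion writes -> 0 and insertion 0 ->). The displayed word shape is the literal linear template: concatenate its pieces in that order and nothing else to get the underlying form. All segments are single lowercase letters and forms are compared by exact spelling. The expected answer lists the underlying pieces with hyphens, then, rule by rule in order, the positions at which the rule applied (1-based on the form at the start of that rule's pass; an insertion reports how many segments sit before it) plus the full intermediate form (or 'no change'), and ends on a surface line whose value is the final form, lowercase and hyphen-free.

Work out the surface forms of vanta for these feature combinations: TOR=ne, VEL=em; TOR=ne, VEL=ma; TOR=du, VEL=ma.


cell TOR=ne, VEL=em:
underlying: vanta-ep-use
1. f -> v, p -> b, s -> z, t -> d / V _ V: fires at position(s) 7, 9: vantaebuze
2. f -> v, k -> g, p -> b, s -> z / _ Z: no change
surface: vantaebuze

cell TOR=ne, VEL=ma:
underlying: vanta-ep-dn
1. f -> v, p -> b, s -> z, t -> d / V _ V: no change
2. f -> v, k -> g, p -> b, s -> z / _ Z: fires at position(s) 7: vantaebdn
surface: vantaebdn

cell TOR=du, VEL=ma:
underlying: vanta-se-dn
1. f -> v, p -> b, s -> z, t -> d / V _ V: fires at position(s) 6: vantazedn
2. f -> v, k -> g, p -> b, s -> z / _ Z: no change
surface: vantazedn


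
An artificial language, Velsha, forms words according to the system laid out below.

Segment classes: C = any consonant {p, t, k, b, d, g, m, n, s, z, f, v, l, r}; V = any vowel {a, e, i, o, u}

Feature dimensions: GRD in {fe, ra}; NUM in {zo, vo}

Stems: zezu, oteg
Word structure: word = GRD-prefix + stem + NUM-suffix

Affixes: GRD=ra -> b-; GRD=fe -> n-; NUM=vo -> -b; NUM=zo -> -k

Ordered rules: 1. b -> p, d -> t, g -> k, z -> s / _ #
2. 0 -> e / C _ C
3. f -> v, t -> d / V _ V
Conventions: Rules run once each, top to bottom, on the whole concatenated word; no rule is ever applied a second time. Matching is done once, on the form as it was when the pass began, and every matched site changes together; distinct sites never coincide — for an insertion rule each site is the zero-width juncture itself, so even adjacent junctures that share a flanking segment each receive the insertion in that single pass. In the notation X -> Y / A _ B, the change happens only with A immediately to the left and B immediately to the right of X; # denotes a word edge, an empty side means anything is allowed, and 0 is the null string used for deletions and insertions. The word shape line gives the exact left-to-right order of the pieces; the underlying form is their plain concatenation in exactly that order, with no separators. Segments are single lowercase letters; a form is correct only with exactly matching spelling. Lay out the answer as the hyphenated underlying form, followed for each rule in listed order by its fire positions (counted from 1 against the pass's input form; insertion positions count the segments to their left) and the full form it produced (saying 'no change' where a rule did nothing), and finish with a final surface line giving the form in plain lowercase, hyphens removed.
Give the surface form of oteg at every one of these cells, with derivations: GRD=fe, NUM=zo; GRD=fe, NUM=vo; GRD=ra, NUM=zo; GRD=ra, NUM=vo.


cell GRD=fe, NUM=zo:
underlying: n-oteg-k
1. b -> p, d -> t, g -> k, z -> s / _ #: no change
2. 0 -> e / C _ C: inserts after position(s) 5: notegek
3. f -> v, t -> d / V _ V: fires at position(s) 3: nodegek
surface: nodegek

cell GRD=fe, NUM=vo:
underlying: n-oteg-b
1. b -> p, d -> t, g -> k, z -> s / _ #: fires at position(s) 6: notegp
2. 0 -> e / C _ C: inserts after position(s) 5: notegep
3. f -> v, t -> d / V _ V: fires at position(s) 3: nodegep
surface: nodegep

cell GRD=ra, NUM=zo:
underlying: b-oteg-k
1. b -> p, d -> t, g -> k, z -> s / _ #: no change
2. 0 -> e / C _ C: inserts after position(s) 5: botegek
3. f -> v, t -> d / V _ V: fires at position(s) 3: bodegek
surface: bodegek

cell GRD=ra, NUM=vo:
underlying: b-oteg-b
1. b -> p, d -> t, g -> k, z -> s / _ #: fires at position(s) 6: botegp
2. 0 -> e / C _ C: inserts after position(s) 5: botegep
3. f -> v, t -> d / V _ V: fires at position(s) 3: bodegep
surface: bodegep


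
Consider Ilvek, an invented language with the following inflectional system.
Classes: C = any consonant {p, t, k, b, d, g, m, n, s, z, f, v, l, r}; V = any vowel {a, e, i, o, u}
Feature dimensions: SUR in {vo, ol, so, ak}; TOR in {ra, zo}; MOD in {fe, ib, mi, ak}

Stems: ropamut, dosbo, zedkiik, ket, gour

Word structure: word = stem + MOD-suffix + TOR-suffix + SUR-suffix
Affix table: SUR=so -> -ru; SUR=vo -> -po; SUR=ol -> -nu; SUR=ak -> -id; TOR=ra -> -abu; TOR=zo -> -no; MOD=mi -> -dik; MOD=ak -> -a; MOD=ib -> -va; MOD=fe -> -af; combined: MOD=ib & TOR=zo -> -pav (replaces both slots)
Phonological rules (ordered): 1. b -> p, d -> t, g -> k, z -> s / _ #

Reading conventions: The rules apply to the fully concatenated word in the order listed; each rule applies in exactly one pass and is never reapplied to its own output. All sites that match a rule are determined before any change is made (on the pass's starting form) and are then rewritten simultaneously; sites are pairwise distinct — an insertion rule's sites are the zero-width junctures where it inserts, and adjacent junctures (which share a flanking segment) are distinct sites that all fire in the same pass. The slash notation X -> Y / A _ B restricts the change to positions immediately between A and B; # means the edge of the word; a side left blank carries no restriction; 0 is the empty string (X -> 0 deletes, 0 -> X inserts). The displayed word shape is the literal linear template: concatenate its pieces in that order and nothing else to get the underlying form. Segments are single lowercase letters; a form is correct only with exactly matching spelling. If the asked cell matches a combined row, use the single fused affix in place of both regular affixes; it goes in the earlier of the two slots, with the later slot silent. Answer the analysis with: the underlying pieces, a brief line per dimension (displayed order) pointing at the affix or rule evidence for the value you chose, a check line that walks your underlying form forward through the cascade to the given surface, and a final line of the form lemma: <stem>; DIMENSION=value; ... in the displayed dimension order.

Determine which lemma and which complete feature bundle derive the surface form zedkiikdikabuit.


underlying: zedkiik-dik-abu-id
SUR=ak - signalled by the affix -id
TOR=ra - signalled by the affix -abu
MOD=mi - signalled by the affix -dik
check: zedkiikdikabuid -> zedkiikdikabuit
lemma: zedkiik; SUR=ak; TOR=ra; MOD=mi


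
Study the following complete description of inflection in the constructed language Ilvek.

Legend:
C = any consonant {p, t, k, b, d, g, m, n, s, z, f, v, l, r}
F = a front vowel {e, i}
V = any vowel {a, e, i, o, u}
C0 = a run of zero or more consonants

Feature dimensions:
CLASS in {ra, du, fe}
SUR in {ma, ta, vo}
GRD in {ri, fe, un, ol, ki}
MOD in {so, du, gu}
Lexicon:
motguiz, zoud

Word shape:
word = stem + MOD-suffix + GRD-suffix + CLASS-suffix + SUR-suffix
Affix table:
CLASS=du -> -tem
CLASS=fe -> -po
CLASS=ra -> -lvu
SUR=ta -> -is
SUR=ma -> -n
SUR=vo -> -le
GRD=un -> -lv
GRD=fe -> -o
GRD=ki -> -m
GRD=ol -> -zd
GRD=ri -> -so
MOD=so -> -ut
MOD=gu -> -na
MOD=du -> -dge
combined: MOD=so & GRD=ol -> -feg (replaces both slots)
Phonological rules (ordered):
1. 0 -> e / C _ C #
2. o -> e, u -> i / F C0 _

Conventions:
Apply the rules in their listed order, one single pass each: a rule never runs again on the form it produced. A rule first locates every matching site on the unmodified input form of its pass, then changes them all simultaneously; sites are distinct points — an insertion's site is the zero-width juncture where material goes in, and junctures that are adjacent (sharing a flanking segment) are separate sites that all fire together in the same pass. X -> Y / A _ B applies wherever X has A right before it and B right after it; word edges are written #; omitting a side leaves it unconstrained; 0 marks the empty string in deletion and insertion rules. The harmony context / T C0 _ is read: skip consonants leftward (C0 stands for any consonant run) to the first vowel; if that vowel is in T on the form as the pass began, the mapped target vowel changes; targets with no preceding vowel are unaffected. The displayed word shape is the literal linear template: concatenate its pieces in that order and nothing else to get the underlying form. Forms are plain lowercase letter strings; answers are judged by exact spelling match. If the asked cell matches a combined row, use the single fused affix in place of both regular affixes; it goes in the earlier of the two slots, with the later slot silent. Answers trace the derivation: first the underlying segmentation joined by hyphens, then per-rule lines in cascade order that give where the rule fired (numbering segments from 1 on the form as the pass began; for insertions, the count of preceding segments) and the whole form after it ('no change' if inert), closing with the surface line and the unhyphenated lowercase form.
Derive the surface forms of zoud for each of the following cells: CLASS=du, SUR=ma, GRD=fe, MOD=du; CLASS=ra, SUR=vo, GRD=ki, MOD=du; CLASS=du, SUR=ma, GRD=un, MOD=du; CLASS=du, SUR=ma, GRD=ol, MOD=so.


cell CLASS=du, SUR=ma, GRD=fe, MOD=du:
underlying: zoud-dge-o-tem-n
1. 0 -> e / C _ C #: inserts after position(s) 11: zouddgeotemen
2. o -> e, u -> i / F C0 _: fires at position(s) 8: zouddgeetemen
surface: zouddgeetemen

cell CLASS=ra, SUR=vo, GRD=ki, MOD=du:
underlying: zoud-dge-m-lvu-le
1. 0 -> e / C _ C #: no change
2. o -> e, u -> i / F C0 _: fires at position(s) 11: zouddgemlvile
surface: zouddgemlvile

cell CLASS=du, SUR=ma, GRD=un, MOD=du:
underlying: zoud-dge-lv-tem-n
1. 0 -> e / C _ C #: inserts after position(s) 12: zouddgelvtemen
2. o -> e, u -> i / F C0 _: no change
surface: zouddgelvtemen

cell CLASS=du, SUR=ma, GRD=ol, MOD=so:
underlying: zoud-feg-tem-n
1. 0 -> e / C _ C #: inserts after position(s) 10: zoudfegtemen
2. o -> e, u -> i / F C0 _: no change
surface: zoudfegtemen


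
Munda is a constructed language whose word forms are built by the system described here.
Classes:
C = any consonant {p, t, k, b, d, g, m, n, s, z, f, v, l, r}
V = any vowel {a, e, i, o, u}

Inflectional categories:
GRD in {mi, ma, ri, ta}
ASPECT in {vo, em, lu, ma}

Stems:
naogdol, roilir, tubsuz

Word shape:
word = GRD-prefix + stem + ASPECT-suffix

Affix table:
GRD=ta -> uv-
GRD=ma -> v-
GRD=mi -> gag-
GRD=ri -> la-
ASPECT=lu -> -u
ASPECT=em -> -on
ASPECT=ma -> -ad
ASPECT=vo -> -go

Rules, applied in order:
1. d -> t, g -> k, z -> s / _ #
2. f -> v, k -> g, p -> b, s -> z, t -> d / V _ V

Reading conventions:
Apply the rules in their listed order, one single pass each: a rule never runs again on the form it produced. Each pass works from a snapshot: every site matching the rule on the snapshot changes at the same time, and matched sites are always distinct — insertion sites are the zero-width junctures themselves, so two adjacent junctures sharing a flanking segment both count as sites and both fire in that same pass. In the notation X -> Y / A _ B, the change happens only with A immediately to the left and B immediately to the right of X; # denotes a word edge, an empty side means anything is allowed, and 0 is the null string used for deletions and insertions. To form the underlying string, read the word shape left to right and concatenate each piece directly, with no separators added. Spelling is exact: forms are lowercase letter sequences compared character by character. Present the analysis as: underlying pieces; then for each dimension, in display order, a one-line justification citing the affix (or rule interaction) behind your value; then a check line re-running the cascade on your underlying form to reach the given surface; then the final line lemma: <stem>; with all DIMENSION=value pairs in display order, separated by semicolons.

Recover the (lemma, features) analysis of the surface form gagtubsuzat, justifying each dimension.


underlying: gag-tubsuz-ad
GRD=mi - signalled by the affix gag-
ASPECT=ma - signalled by the affix -ad
check: gagtubsuzad -> gagtubsuzat -> gagtubsuzat
lemma: tubsuz; GRD=mi; ASPECT=ma


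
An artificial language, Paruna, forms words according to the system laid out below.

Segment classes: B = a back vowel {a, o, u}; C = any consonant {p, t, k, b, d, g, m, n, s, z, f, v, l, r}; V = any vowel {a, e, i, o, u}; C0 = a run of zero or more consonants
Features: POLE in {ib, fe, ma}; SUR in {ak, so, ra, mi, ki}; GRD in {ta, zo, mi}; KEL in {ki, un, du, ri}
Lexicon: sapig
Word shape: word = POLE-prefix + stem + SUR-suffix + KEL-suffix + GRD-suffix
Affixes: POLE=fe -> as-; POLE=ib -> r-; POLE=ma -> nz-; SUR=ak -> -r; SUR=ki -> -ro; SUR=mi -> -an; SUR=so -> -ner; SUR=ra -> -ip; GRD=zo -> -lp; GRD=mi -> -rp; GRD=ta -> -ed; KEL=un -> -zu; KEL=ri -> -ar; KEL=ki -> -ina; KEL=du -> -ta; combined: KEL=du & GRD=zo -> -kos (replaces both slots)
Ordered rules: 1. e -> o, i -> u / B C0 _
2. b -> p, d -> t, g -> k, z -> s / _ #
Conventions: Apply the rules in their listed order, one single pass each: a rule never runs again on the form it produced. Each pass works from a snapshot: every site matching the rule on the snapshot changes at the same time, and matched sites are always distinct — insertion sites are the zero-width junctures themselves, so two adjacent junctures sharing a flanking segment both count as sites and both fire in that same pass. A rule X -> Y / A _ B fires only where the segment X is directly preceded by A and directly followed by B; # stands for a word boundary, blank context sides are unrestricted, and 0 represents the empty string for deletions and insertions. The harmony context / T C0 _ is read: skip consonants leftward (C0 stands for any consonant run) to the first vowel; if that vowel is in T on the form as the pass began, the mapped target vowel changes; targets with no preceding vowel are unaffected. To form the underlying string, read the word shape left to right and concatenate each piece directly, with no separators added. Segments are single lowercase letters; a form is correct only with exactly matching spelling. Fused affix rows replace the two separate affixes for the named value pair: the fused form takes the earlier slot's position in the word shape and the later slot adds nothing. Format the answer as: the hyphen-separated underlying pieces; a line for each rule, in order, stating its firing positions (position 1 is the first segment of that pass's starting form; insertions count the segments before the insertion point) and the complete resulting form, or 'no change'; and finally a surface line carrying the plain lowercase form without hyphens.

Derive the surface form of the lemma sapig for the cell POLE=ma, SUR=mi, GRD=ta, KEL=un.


underlying: nz-sapig-an-zu-ed
1. e -> o, i -> u / B C0 _: fires at position(s) 6, 12: nzsapuganzuod
2. b -> p, d -> t, g -> k, z -> s / _ #: fires at position(s) 13: nzsapuganzuot
surface: nzsapuganzuot


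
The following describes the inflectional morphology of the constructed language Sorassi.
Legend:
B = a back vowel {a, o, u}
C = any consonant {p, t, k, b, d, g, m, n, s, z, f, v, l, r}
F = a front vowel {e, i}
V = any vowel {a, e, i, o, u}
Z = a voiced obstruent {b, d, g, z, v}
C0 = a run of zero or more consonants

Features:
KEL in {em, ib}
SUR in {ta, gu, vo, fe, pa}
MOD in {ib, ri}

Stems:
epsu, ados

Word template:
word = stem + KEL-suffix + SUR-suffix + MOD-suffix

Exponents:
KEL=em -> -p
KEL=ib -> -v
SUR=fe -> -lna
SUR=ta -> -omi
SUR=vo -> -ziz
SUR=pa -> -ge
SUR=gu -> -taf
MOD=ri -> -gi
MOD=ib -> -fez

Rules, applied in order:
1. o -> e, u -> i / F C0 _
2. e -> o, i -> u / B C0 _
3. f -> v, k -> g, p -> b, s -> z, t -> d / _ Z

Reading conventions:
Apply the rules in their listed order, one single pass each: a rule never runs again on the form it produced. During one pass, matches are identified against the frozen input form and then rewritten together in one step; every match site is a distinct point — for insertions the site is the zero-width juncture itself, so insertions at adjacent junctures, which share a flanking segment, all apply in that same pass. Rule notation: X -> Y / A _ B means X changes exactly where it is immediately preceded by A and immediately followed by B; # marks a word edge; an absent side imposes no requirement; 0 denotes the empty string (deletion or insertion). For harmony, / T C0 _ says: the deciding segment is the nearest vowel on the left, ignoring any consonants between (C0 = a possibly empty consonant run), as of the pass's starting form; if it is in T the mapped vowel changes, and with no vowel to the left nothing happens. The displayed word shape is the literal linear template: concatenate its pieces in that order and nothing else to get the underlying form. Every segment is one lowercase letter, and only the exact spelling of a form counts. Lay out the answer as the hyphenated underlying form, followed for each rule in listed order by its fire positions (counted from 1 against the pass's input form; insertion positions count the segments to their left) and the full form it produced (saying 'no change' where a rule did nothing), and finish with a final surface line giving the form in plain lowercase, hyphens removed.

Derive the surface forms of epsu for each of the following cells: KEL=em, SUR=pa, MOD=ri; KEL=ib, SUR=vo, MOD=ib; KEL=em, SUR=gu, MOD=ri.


cell KEL=em, SUR=pa, MOD=ri:
underlying: epsu-p-ge-gi
1. o -> e, u -> i / F C0 _: fires at position(s) 4: epsipgegi
2. e -> o, i -> u / B C0 _: no change
3. f -> v, k -> g, p -> b, s -> z, t -> d / _ Z: fires at position(s) 5: epsibgegi
surface: epsibgegi

cell KEL=ib, SUR=vo, MOD=ib:
underlying: epsu-v-ziz-fez
1. o -> e, u -> i / F C0 _: fires at position(s) 4: epsivzizfez
2. e -> o, i -> u / B C0 _: no change
3. f -> v, k -> g, p -> b, s -> z, t -> d / _ Z: no change
surface: epsivzizfez

cell KEL=em, SUR=gu, MOD=ri:
underlying: epsu-p-taf-gi
1. o -> e, u -> i / F C0 _: fires at position(s) 4: epsiptafgi
2. e -> o, i -> u / B C0 _: fires at position(s) 10: epsiptafgu
3. f -> v, k -> g, p -> b, s -> z, t -> d / _ Z: fires at position(s) 8: epsiptavgu
surface: epsiptavgu


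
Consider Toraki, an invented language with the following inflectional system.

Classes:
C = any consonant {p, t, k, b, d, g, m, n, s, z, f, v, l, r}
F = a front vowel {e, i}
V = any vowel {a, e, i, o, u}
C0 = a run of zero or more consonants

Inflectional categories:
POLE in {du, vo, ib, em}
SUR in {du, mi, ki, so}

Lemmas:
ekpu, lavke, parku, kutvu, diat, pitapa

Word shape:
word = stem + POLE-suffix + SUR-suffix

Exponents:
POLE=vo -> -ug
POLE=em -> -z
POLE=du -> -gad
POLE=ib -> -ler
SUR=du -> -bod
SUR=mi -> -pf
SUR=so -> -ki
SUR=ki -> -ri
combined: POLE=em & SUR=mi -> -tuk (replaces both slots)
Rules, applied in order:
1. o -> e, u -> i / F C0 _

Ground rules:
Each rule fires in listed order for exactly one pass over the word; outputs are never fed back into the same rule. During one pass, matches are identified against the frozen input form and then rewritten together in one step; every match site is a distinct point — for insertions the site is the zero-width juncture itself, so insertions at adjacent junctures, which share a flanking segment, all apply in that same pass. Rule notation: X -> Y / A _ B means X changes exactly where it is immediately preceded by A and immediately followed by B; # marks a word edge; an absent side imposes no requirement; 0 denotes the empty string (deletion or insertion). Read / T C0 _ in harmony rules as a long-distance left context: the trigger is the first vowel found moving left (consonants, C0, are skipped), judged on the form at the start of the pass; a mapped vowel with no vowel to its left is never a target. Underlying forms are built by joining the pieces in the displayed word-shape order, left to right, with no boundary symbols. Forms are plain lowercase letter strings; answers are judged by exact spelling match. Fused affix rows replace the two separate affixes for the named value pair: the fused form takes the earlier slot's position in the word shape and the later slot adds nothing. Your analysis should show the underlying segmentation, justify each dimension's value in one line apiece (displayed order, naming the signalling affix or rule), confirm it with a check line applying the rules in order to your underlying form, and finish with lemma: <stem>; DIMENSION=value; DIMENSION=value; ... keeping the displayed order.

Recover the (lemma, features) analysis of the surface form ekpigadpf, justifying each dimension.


underlying: ekpu-gad-pf
POLE=du - signalled by the affix -gad
SUR=mi - signalled by the affix -pf
check: ekpugadpf -> ekpigadpf
lemma: ekpu; POLE=du; SUR=mi


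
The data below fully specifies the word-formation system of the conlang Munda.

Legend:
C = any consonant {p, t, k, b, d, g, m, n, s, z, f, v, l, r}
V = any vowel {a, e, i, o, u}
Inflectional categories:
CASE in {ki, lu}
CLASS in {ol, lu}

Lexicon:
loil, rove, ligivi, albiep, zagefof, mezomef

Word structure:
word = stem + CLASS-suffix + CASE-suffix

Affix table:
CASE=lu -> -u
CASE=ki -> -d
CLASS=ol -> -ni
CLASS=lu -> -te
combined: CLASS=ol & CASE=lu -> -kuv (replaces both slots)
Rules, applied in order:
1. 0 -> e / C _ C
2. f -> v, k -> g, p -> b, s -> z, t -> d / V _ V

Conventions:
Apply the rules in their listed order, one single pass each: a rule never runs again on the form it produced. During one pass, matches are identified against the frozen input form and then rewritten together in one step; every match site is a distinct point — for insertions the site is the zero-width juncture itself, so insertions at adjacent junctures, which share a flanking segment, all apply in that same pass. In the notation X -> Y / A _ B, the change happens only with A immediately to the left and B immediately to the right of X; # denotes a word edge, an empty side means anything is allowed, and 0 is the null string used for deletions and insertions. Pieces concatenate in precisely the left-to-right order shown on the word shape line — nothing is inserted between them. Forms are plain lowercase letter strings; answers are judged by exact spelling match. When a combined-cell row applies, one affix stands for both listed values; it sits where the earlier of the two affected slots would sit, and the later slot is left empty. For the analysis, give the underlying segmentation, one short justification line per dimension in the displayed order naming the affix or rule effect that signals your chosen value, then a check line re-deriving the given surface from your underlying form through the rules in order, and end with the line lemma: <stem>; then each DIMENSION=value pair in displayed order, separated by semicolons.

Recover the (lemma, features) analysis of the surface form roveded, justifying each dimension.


underlying: rove-te-d
CASE=ki - signalled by the affix -d
CLASS=lu - signalled by the affix -te
check: roveted -> roveted -> roveded
lemma: rove; CASE=ki; CLASS=lu


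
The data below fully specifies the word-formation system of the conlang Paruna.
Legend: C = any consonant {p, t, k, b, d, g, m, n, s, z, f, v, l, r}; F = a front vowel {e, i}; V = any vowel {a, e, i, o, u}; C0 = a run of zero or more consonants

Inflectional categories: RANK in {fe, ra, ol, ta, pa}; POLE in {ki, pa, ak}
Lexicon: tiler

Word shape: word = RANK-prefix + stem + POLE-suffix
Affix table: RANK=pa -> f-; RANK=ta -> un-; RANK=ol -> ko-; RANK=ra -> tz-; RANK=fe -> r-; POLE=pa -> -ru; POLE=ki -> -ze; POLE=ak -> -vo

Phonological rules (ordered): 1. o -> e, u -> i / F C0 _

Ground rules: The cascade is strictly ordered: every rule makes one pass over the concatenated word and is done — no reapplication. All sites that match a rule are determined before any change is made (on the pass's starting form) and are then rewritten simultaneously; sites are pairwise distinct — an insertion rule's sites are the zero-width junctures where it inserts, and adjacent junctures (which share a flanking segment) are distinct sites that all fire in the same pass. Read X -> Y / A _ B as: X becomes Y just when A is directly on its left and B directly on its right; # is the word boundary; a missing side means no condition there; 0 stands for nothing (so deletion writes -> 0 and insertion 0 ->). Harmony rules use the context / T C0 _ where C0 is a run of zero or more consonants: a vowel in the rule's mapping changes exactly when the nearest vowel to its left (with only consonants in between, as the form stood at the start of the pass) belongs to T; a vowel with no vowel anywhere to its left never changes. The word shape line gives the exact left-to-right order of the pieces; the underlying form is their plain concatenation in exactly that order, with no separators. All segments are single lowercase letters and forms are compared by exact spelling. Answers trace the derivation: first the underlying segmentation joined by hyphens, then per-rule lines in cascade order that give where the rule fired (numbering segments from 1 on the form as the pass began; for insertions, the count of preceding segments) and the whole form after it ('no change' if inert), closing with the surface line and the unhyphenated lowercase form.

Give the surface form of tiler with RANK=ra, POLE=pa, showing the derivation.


underlying: tz-tiler-ru
1. o -> e, u -> i / F C0 _: fires at position(s) 9: tztilerri
surface: tztilerri


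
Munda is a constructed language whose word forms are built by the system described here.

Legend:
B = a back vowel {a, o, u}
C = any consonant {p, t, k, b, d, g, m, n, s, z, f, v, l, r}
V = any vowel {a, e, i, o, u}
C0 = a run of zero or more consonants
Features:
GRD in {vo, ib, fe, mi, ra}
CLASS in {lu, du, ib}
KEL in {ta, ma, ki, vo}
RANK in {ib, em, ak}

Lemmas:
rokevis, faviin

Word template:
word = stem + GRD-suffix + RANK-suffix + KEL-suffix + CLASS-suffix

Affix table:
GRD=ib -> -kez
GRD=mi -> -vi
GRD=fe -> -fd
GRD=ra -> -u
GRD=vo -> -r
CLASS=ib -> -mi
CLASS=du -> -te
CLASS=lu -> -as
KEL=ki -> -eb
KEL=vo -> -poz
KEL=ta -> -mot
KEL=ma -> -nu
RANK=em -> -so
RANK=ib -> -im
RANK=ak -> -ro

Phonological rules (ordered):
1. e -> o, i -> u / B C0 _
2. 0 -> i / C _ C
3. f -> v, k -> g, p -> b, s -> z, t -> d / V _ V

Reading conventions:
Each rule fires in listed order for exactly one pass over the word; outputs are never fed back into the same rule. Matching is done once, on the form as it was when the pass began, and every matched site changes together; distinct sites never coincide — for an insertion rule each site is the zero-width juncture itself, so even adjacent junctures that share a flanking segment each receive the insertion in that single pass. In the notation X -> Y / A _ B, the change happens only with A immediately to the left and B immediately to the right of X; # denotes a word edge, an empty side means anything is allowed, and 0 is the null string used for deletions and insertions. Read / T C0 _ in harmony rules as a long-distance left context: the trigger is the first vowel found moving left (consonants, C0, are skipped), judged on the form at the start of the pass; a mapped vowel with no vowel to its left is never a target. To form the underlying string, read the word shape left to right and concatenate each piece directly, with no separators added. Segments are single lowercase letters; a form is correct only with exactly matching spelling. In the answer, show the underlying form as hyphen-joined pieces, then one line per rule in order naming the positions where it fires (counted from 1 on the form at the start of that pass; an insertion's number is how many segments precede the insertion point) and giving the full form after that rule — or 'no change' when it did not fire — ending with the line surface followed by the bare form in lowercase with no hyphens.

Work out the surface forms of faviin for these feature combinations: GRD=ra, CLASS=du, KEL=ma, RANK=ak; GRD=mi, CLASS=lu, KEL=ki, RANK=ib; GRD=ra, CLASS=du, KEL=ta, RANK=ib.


cell GRD=ra, CLASS=du, KEL=ma, RANK=ak:
underlying: faviin-u-ro-nu-te
1. e -> o, i -> u / B C0 _: fires at position(s) 4, 13: favuinuronuto
2. 0 -> i / C _ C: no change
3. f -> v, k -> g, p -> b, s -> z, t -> d / V _ V: fires at position(s) 12: favuinuronudo
surface: favuinuronudo

cell GRD=mi, CLASS=lu, KEL=ki, RANK=ib:
underlying: faviin-vi-im-eb-as
1. e -> o, i -> u / B C0 _: fires at position(s) 4: favuinviimebas
2. 0 -> i / C _ C: inserts after position(s) 6: favuiniviimebas
3. f -> v, k -> g, p -> b, s -> z, t -> d / V _ V: no change
surface: favuiniviimebas

cell GRD=ra, CLASS=du, KEL=ta, RANK=ib:
underlying: faviin-u-im-mot-te
1. e -> o, i -> u / B C0 _: fires at position(s) 4, 8, 14: favuinuummotto
2. 0 -> i / C _ C: inserts after position(s) 9, 12: favuinuumimotito
3. f -> v, k -> g, p -> b, s -> z, t -> d / V _ V: fires at position(s) 13, 15: favuinuumimodido
surface: favuinuumimodido


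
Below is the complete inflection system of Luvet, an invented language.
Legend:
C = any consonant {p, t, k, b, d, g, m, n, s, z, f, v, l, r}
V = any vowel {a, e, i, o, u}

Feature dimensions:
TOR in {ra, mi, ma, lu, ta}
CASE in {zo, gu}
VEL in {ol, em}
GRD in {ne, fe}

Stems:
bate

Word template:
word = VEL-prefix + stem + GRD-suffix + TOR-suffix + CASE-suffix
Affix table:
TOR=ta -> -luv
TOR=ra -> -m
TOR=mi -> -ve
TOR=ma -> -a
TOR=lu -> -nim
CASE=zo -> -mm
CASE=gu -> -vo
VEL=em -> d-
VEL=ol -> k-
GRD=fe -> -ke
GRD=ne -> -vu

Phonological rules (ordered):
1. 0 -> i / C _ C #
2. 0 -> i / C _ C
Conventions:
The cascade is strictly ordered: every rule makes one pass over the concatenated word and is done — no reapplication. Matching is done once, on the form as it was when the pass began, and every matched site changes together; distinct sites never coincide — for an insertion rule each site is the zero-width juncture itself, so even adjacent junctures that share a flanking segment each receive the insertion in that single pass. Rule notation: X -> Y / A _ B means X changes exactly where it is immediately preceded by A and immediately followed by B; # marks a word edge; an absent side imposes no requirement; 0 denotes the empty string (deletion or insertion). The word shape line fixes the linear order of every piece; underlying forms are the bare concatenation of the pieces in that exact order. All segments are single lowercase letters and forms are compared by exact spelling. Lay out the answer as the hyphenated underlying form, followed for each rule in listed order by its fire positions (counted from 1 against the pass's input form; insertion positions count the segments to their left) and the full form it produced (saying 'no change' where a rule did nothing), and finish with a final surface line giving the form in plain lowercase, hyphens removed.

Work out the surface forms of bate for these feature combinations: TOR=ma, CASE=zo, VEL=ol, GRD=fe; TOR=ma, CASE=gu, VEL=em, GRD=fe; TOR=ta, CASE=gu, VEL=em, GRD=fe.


cell TOR=ma, CASE=zo, VEL=ol, GRD=fe:
underlying: k-bate-ke-a-mm
1. 0 -> i / C _ C #: inserts after position(s) 9: kbatekeamim
2. 0 -> i / C _ C: inserts after position(s) 1: kibatekeamim
surface: kibatekeamim

cell TOR=ma, CASE=gu, VEL=em, GRD=fe:
underlying: d-bate-ke-a-vo
1. 0 -> i / C _ C #: no change
2. 0 -> i / C _ C: inserts after position(s) 1: dibatekeavo
surface: dibatekeavo

cell TOR=ta, CASE=gu, VEL=em, GRD=fe:
underlying: d-bate-ke-luv-vo
1. 0 -> i / C _ C #: no change
2. 0 -> i / C _ C: inserts after position(s) 1, 10: dibatekeluvivo
surface: dibatekeluvivo
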